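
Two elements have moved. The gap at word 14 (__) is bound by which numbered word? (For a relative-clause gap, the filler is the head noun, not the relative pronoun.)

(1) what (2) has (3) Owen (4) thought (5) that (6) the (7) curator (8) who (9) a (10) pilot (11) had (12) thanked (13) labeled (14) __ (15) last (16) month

The marked gap is the direct object of "labeled".
Its filler is the fronted wh-phrase "what", at word 1.
(The other dependency links word 7 to a gap after word 12.)

1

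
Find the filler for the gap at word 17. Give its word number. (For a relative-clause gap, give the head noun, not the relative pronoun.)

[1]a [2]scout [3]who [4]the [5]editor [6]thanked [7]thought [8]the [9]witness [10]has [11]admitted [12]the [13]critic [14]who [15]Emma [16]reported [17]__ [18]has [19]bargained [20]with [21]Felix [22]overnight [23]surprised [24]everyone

13

The gap at 17 is the subject of "bargained", inside a relative clause.
The relative pronoun is "who" (word 14); it is bound by the head noun immediately before it.
Its filler is the head noun "critic", at word 13.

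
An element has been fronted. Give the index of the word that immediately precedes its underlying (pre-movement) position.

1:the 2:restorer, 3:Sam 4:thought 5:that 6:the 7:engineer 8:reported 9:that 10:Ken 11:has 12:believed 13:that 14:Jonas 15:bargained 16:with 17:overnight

The displaced element is "the restorer" (word 2).
It is linked across 3 clause boundaries (that → that → that).
It functions as the object of the preposition "with" of "bargained", so the gap sits immediately after word 16 ("with").
Base order: Sam thought that the engineer reported that Ken has believed that Jonas bargained with the restorer overnight.

16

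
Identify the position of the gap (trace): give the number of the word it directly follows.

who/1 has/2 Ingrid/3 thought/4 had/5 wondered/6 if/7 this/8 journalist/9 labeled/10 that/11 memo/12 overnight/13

4

The displaced element is "who" (word 1).
It is linked across 1 clause boundary (Ø).
It functions as the subject of "wondered", so the gap sits immediately after word 4 ("thought").
Base order: Ingrid has thought that who had wondered if this journalist labeled that memo overnight.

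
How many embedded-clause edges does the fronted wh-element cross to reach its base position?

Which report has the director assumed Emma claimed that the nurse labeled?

2

"which report" is extracted from the object of "labeled".
Boundaries crossed, outermost first: [Ø], [that] — 2 in total.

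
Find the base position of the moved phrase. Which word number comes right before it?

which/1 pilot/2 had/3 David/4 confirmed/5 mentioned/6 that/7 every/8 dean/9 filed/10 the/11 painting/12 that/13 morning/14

The displaced element is "which pilot" (word 2).
It is linked across 1 clause boundary (Ø).
It functions as the subject of "mentioned", so the gap sits immediately after word 5 ("confirmed").
Base order: David had confirmed that which pilot mentioned that every dean filed the painting that morning.

5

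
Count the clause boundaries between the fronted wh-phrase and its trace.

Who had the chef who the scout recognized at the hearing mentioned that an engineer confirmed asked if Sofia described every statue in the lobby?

"who" is extracted from the subject of "asked".
Boundaries crossed, outermost first: [that], [Ø] — 2 in total.

2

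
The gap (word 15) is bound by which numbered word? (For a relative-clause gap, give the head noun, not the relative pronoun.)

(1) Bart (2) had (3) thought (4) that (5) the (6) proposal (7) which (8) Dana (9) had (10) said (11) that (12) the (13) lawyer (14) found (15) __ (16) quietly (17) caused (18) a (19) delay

6

The gap at 15 is the object of "found", inside a relative clause.
The relative pronoun is "which" (word 7); it is bound by the head noun immediately before it.
Its filler is the head noun "proposal", at word 6.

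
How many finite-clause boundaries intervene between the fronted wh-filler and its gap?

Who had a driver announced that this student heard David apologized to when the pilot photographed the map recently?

2

"who" is extracted from the PP object of "apologized".
Boundaries crossed, outermost first: [that], [Ø] — 2 in total.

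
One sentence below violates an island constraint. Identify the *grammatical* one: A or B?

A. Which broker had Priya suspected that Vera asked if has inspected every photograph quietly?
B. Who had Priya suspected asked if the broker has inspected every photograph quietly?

B

In A, the wh-phrase is extracted from inside a wh-island (introduced by "if"), which blocks movement.
In B, the extraction path crosses only that-complement boundaries, which are transparent.
So B is grammatical.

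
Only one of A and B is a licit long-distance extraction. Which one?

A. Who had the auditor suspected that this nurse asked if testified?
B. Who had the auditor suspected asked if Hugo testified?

In A, the wh-phrase is extracted from inside a wh-island (introduced by "if"), which blocks movement.
In B, the extraction path crosses only that-complement boundaries, which are transparent.
So B is grammatical.

B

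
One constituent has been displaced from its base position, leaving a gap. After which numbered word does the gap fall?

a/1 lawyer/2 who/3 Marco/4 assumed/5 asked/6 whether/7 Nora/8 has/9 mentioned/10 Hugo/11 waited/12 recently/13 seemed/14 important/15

5

The displaced element is "a lawyer" (word 2).
It is linked across 1 clause boundary (Ø).
It functions as the subject of "asked", so the gap sits immediately after word 5 ("assumed").
Base order: Marco assumed a lawyer asked whether Nora has mentioned Hugo waited recently.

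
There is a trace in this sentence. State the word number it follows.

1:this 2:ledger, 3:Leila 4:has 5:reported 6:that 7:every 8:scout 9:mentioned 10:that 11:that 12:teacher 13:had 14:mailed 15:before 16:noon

14

The displaced element is "this ledger" (word 2).
It is linked across 2 clause boundaries (that → that).
It functions as the direct object of "mailed", so the gap sits immediately after word 14 ("mailed").
Base order: Leila has reported that every scout mentioned that that teacher had mailed this ledger before noon.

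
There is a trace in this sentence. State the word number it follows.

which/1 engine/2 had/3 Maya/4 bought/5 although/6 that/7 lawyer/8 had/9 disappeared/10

5

The displaced element is "which engine" (word 2).
It functions as the direct object of "bought", so the gap sits immediately after word 5 ("bought").
Base order: Maya had bought which engine although that lawyer had disappeared.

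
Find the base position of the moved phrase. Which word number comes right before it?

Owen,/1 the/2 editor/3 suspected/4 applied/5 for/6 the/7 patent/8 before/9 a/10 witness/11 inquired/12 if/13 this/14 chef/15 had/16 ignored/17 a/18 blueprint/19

The displaced element is "Owen" (word 1).
It is linked across 1 clause boundary (Ø).
It functions as the subject of "applied", so the gap sits immediately after word 4 ("suspected").
Base order: The editor suspected that Owen applied for the patent before a witness inquired if this chef had ignored a blueprint.

4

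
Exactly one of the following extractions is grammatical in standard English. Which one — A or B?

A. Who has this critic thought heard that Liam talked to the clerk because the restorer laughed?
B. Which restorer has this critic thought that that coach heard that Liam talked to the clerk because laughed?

A

In B, the wh-phrase is extracted from inside an adjunct island (introduced by "because"), which blocks movement.
In A, the extraction path crosses only that-complement boundaries, which are transparent.
So A is grammatical.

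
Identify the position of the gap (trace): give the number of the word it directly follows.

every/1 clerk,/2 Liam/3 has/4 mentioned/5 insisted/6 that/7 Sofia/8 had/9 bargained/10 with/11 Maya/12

5

The displaced element is "every clerk" (word 2).
It is linked across 1 clause boundary (Ø).
It functions as the subject of "insisted", so the gap sits immediately after word 5 ("mentioned").
Base order: Liam has mentioned that every clerk insisted that Sofia had bargained with Maya.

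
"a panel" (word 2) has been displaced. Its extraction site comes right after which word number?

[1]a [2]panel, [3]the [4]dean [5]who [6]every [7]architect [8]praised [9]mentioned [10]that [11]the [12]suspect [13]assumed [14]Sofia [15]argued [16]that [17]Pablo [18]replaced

18

The displaced element is "a panel" (word 2).
It is linked across 3 clause boundaries (that → Ø → that).
It functions as the direct object of "replaced", so the gap sits immediately after word 18 ("replaced").
Base order: The dean who every architect praised mentioned that the suspect assumed Sofia argued that Pablo replaced a panel.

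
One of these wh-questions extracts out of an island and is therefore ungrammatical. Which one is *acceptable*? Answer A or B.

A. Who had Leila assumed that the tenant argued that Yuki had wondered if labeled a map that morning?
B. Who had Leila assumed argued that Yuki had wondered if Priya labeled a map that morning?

B

In A, the wh-phrase is extracted from inside a wh-island (introduced by "if"), which blocks movement.
In B, the extraction path crosses only that-complement boundaries, which are transparent.
So B is grammatical.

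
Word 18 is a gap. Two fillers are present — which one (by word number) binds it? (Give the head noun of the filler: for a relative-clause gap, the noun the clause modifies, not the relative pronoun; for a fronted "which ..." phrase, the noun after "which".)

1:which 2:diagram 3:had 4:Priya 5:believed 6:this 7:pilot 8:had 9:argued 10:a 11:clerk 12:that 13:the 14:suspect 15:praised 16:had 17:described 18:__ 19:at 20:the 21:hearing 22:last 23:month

The marked gap is the direct object of "described".
Its filler is the fronted wh-phrase "which diagram", at word 2.
(The other dependency links word 11 to a gap after word 15.)

2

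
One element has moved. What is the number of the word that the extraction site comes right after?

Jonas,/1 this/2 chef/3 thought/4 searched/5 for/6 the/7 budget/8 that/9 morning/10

4

The displaced element is "Jonas" (word 1).
It is linked across 1 clause boundary (Ø).
It functions as the subject of "searched", so the gap sits immediately after word 4 ("thought").
Base order: This chef thought that Jonas searched for the budget that morning.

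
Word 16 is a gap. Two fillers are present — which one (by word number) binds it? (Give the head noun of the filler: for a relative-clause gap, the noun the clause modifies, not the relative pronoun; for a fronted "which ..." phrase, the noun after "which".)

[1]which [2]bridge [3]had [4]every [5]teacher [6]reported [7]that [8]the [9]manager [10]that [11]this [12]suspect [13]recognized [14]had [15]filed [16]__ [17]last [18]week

The marked gap is the direct object of "filed".
Its filler is the fronted wh-phrase "which bridge", at word 2.
(The other dependency links word 9 to a gap after word 13.)

2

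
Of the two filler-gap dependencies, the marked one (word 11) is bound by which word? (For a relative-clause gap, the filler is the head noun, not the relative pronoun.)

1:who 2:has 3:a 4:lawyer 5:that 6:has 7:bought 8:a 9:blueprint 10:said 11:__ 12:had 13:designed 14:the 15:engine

1

The marked gap is the subject of "designed".
Its filler is the fronted wh-phrase "who", at word 1.
(The other dependency links word 4 to a gap after word 5.)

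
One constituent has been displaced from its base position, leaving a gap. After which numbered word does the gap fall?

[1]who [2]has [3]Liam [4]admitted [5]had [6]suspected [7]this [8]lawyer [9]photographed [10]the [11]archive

The displaced element is "who" (word 1).
It is linked across 1 clause boundary (Ø).
It functions as the subject of "suspected", so the gap sits immediately after word 4 ("admitted").
Base order: Liam has admitted that who had suspected this lawyer photographed the archive.

4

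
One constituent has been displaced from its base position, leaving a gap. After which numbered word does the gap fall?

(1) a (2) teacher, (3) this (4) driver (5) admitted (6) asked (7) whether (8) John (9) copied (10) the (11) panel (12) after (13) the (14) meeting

5

The displaced element is "a teacher" (word 2).
It is linked across 1 clause boundary (Ø).
It functions as the subject of "asked", so the gap sits immediately after word 5 ("admitted").
Base order: This driver admitted that a teacher asked whether John copied the panel after the meeting.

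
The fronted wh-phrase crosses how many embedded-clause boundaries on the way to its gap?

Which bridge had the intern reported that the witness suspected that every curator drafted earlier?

"which bridge" is extracted from the object of "drafted".
Boundaries crossed, outermost first: [that], [that] — 2 in total.

2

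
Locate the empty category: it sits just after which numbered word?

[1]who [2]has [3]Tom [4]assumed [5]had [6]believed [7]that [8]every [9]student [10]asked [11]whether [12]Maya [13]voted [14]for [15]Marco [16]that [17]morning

The displaced element is "who" (word 1).
It is linked across 1 clause boundary (Ø).
It functions as the subject of "believed", so the gap sits immediately after word 4 ("assumed").
Base order: Tom has assumed that who had believed that every student asked whether Maya voted for Marco that morning.

4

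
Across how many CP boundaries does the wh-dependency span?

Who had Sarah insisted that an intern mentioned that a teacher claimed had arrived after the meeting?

3

"who" is extracted from the subject of "arrived".
Boundaries crossed, outermost first: [that], [that], [Ø] — 3 in total.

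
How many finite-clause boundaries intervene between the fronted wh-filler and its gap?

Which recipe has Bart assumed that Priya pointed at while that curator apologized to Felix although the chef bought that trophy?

1

"which recipe" is extracted from the PP object of "pointed".
Boundaries crossed, outermost first: [that] — 1 in total.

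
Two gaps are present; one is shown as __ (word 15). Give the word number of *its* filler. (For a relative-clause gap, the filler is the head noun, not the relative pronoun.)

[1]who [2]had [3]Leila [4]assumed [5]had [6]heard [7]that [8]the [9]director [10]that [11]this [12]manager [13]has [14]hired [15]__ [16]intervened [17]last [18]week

The marked gap is inside the relative clause, the direct object of "hired".
Its filler is the head noun "director" (via "that"), at word 9.
(The other dependency links word 1 to a gap after word 4.)

9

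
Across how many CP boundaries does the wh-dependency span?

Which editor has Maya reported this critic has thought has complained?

2

"which editor" is extracted from the subject of "complained".
Boundaries crossed, outermost first: [Ø], [Ø] — 2 in total.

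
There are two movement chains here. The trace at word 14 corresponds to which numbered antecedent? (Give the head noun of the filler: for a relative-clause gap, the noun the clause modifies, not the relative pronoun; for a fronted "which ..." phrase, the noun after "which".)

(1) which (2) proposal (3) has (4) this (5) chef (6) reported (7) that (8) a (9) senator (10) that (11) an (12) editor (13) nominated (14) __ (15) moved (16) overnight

9

The marked gap is inside the relative clause, the direct object of "nominated".
Its filler is the head noun "senator" (via "that"), at word 9.
(The other dependency links word 2 to a gap after word 15.)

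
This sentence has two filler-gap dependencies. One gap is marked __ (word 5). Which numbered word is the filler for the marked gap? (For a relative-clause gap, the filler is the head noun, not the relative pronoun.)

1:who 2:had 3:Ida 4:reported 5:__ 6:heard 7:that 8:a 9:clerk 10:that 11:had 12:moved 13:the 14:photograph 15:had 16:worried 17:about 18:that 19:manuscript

1

The marked gap is the subject of "heard".
Its filler is the fronted wh-phrase "who", at word 1.
(The other dependency links word 9 to a gap after word 10.)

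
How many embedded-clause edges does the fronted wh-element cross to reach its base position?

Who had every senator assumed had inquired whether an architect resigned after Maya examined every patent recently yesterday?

1

"who" is extracted from the subject of "inquired".
Boundaries crossed, outermost first: [Ø] — 1 in total.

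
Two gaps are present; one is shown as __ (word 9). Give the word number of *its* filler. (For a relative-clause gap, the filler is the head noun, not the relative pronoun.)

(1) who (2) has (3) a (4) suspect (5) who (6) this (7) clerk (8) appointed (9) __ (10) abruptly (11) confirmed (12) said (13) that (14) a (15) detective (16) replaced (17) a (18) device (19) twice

The marked gap is inside the relative clause, the direct object of "appointed".
Its filler is the head noun "suspect" (via "who"), at word 4.
(The other dependency links word 1 to a gap after word 11.)

4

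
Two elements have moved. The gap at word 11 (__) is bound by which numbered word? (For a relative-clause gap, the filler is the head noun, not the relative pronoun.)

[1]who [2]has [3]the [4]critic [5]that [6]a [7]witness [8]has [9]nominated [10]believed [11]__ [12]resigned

1

The marked gap is the subject of "resigned".
Its filler is the fronted wh-phrase "who", at word 1.
(The other dependency links word 4 to a gap after word 9.)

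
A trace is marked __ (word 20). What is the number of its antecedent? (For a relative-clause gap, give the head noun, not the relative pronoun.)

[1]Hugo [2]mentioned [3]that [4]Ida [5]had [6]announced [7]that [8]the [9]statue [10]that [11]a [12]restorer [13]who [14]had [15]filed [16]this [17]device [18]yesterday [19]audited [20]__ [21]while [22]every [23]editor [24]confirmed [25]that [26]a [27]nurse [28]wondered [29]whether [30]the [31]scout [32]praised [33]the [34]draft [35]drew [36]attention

The gap at 20 is the object of "audited", inside a relative clause.
The relative pronoun is "that" (word 10); it is bound by the head noun immediately before it.
Its filler is the head noun "statue", at word 9.

9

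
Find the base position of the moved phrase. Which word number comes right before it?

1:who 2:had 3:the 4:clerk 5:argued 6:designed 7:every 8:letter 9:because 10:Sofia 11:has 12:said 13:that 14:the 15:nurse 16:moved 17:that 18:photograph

The displaced element is "who" (word 1).
It is linked across 1 clause boundary (Ø).
It functions as the subject of "designed", so the gap sits immediately after word 5 ("argued").
Base order: The clerk had argued that who designed every letter because Sofia has said that the nurse moved that photograph.

5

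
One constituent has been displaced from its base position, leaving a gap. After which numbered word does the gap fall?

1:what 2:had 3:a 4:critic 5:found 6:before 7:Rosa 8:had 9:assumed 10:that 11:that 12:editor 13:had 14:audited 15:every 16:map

The displaced element is "what" (word 1).
It functions as the direct object of "found", so the gap sits immediately after word 5 ("found").
Base order: A critic had found what before Rosa had assumed that that editor had audited every map.

5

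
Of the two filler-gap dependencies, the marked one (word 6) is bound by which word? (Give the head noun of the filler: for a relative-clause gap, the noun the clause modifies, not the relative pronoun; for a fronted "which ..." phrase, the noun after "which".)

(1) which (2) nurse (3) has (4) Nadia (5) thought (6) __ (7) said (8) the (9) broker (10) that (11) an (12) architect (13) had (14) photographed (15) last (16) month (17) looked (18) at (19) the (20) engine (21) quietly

The marked gap is the subject of "said".
Its filler is the fronted wh-phrase "which nurse", at word 2.
(The other dependency links word 9 to a gap after word 14.)

2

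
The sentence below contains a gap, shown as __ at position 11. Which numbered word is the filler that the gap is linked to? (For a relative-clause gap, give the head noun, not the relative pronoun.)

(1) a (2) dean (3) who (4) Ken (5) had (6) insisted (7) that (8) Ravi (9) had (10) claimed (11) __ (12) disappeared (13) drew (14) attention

2

The gap at 11 is the subject of "disappeared", inside a relative clause.
The relative pronoun is "who" (word 3); it is bound by the head noun immediately before it.
Its filler is the head noun "dean", at word 2.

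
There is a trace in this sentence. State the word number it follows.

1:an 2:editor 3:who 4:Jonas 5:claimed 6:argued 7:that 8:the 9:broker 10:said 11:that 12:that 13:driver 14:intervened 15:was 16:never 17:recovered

5

The displaced element is "an editor" (word 2).
It is linked across 1 clause boundary (Ø).
It functions as the subject of "argued", so the gap sits immediately after word 5 ("claimed").
Base order: Jonas claimed an editor argued that the broker said that that driver intervened.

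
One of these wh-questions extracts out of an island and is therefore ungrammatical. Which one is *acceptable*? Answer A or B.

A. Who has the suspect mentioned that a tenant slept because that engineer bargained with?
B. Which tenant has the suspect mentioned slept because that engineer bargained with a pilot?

In A, the wh-phrase is extracted from inside an adjunct island (introduced by "because"), which blocks movement.
In B, the extraction path crosses only that-complement boundaries, which are transparent.
So B is grammatical.

B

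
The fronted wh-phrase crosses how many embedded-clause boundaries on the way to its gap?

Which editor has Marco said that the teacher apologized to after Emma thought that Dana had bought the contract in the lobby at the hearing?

1

"which editor" is extracted from the PP object of "apologized".
Boundaries crossed, outermost first: [that] — 1 in total.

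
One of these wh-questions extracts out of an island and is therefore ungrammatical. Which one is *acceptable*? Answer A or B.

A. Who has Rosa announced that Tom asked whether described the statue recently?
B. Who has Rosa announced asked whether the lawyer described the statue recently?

In A, the wh-phrase is extracted from inside a wh-island (introduced by "whether"), which blocks movement.
In B, the extraction path crosses only that-complement boundaries, which are transparent.
So B is grammatical.

B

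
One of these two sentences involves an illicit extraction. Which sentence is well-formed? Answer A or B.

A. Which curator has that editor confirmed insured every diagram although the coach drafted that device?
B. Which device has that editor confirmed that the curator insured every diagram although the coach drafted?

A

In B, the wh-phrase is extracted from inside an adjunct island (introduced by "although"), which blocks movement.
In A, the extraction path crosses only that-complement boundaries, which are transparent.
So A is grammatical.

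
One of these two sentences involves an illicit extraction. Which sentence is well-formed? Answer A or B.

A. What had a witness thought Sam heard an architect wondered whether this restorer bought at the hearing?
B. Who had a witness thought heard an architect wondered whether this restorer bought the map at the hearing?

In A, the wh-phrase is extracted from inside a wh-island (introduced by "whether"), which blocks movement.
In B, the extraction path crosses only that-complement boundaries, which are transparent.
So B is grammatical.

B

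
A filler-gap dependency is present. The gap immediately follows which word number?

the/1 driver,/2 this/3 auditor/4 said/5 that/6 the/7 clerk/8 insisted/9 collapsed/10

The displaced element is "the driver" (word 2).
It is linked across 2 clause boundaries (that → Ø).
It functions as the subject of "collapsed", so the gap sits immediately after word 9 ("insisted").
Base order: This auditor said that the clerk insisted the driver collapsed.

9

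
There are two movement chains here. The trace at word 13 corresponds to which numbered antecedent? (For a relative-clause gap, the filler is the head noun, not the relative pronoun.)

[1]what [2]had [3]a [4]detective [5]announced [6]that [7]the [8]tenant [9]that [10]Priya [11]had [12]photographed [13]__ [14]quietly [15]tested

The marked gap is inside the relative clause, the direct object of "photographed".
Its filler is the head noun "tenant" (via "that"), at word 8.
(The other dependency links word 1 to a gap after word 15.)

8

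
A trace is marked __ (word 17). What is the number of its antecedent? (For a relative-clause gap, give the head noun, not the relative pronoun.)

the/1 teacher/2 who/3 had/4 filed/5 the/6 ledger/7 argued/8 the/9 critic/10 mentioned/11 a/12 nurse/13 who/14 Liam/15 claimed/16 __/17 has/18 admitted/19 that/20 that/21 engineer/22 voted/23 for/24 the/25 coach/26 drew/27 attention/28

The gap at 17 is the subject of "admitted", inside a relative clause.
The relative pronoun is "who" (word 14); it is bound by the head noun immediately before it.
Its filler is the head noun "nurse", at word 13.

13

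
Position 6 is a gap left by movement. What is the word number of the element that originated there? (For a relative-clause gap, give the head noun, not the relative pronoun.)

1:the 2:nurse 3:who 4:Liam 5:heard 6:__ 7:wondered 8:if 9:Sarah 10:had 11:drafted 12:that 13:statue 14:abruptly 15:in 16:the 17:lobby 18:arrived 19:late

2

The gap at 6 is the subject of "wondered", inside a relative clause.
The relative pronoun is "who" (word 3); it is bound by the head noun immediately before it.
Its filler is the head noun "nurse", at word 2.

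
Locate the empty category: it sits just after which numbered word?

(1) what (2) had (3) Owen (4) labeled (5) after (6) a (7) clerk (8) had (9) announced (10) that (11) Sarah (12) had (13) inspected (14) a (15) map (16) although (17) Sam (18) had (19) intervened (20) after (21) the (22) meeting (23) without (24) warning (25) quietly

4

The displaced element is "what" (word 1).
It functions as the direct object of "labeled", so the gap sits immediately after word 4 ("labeled").
Base order: Owen had labeled what after a clerk had announced that Sarah had inspected a map although Sam had intervened after the meeting without warning quietly.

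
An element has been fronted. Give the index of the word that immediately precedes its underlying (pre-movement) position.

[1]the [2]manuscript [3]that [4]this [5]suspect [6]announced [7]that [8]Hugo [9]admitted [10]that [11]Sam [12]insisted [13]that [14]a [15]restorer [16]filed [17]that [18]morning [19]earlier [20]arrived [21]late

The displaced element is "the manuscript" (word 2).
It is linked across 3 clause boundaries (that → that → that).
It functions as the direct object of "filed", so the gap sits immediately after word 16 ("filed").
Base order: This suspect announced that Hugo admitted that Sam insisted that a restorer filed the manuscript that morning earlier.

16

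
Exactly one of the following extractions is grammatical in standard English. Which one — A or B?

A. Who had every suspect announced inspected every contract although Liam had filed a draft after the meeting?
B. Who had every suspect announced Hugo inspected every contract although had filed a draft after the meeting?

A

In B, the wh-phrase is extracted from inside an adjunct island (introduced by "although"), which blocks movement.
In A, the extraction path crosses only that-complement boundaries, which are transparent.
So A is grammatical.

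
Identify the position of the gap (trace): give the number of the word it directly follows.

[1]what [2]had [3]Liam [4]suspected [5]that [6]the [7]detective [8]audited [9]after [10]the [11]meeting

8

The displaced element is "what" (word 1).
It is linked across 1 clause boundary (that).
It functions as the direct object of "audited", so the gap sits immediately after word 8 ("audited").
Base order: Liam had suspected that the detective audited what after the meeting.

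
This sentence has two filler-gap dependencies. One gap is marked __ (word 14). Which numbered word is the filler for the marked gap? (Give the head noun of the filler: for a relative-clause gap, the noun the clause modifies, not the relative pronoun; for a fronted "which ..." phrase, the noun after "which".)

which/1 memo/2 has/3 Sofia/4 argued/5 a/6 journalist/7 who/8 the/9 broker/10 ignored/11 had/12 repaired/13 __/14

The marked gap is the direct object of "repaired".
Its filler is the fronted wh-phrase "which memo", at word 2.
(The other dependency links word 7 to a gap after word 11.)

2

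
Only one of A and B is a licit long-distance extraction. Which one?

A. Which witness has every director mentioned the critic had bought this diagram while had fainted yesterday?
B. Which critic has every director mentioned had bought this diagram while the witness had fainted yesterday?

B

In A, the wh-phrase is extracted from inside an adjunct island (introduced by "while"), which blocks movement.
In B, the extraction path crosses only that-complement boundaries, which are transparent.
So B is grammatical.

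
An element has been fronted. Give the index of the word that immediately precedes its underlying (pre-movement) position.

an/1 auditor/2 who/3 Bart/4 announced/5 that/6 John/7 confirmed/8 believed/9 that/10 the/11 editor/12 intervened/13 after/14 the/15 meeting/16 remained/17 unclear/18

The displaced element is "an auditor" (word 2).
It is linked across 2 clause boundaries (that → Ø).
It functions as the subject of "believed", so the gap sits immediately after word 8 ("confirmed").
Base order: Bart announced that John confirmed an auditor believed that the editor intervened after the meeting.

8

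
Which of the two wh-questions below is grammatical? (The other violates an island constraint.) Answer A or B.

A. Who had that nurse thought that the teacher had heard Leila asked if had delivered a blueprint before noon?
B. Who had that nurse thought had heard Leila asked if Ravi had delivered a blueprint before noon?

In A, the wh-phrase is extracted from inside a wh-island (introduced by "if"), which blocks movement.
In B, the extraction path crosses only that-complement boundaries, which are transparent.
So B is grammatical.

B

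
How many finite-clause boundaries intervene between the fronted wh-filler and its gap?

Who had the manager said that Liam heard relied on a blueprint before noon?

2

"who" is extracted from the subject of "relied".
Boundaries crossed, outermost first: [that], [Ø] — 2 in total.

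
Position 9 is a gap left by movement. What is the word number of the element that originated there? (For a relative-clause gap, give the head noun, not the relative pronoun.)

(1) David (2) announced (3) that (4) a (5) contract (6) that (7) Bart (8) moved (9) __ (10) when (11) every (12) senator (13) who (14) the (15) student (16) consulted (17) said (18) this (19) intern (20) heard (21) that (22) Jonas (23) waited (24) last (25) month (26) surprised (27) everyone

The gap at 9 is the object of "moved", inside a relative clause.
The relative pronoun is "that" (word 6); it is bound by the head noun immediately before it.
Its filler is the head noun "contract", at word 5.

5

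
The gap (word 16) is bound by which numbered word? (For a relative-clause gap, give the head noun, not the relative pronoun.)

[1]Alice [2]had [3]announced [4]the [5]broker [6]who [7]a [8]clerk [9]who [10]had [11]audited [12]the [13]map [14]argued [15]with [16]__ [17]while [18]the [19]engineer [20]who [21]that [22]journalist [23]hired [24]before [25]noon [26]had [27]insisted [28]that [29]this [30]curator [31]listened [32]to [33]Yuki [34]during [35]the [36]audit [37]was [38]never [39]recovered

The gap at 16 is the prepositional object of "argued", inside a relative clause.
The relative pronoun is "who" (word 6); it is bound by the head noun immediately before it.
Its filler is the head noun "broker", at word 5.

5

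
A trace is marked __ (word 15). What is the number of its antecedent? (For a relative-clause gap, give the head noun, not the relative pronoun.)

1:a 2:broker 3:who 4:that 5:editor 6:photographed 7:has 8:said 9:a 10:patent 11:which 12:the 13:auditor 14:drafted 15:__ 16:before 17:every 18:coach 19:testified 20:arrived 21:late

The gap at 15 is the object of "drafted", inside a relative clause.
The relative pronoun is "which" (word 11); it is bound by the head noun immediately before it.
Its filler is the head noun "patent", at word 10.

10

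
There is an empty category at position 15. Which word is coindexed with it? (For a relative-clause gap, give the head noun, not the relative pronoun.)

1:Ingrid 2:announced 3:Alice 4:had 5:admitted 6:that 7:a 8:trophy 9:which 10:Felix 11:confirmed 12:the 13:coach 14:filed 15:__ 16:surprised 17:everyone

The gap at 15 is the object of "filed", inside a relative clause.
The relative pronoun is "which" (word 9); it is bound by the head noun immediately before it.
Its filler is the head noun "trophy", at word 8.

8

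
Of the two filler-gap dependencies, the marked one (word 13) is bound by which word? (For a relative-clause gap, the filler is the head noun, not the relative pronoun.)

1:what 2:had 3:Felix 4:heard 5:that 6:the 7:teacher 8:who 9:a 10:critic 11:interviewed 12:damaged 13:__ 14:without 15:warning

1

The marked gap is the direct object of "damaged".
Its filler is the fronted wh-phrase "what", at word 1.
(The other dependency links word 7 to a gap after word 11.)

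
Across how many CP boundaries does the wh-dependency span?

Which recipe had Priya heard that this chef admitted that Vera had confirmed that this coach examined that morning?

3

"which recipe" is extracted from the object of "examined".
Boundaries crossed, outermost first: [that], [that], [that] — 3 in total.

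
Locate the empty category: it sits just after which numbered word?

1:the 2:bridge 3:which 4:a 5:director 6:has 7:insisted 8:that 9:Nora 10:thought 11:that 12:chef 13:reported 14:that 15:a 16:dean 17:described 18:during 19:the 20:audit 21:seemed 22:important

The displaced element is "the bridge" (word 2).
It is linked across 3 clause boundaries (that → Ø → that).
It functions as the direct object of "described", so the gap sits immediately after word 17 ("described").
Base order: A director has insisted that Nora thought that chef reported that a dean described the bridge during the audit.

17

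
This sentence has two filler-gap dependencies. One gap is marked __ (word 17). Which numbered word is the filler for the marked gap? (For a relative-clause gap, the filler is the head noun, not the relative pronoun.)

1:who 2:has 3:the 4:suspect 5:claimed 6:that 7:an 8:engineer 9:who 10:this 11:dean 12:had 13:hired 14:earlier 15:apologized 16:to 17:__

The marked gap is the object of the preposition "to" of "apologized".
Its filler is the fronted wh-phrase "who", at word 1.
(The other dependency links word 8 to a gap after word 13.)

1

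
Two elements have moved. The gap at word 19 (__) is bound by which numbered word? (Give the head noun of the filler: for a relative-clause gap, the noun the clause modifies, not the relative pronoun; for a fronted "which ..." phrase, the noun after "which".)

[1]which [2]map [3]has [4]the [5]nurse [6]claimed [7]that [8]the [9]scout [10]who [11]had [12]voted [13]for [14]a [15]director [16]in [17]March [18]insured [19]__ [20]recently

2

The marked gap is the direct object of "insured".
Its filler is the fronted wh-phrase "which map", at word 2.
(The other dependency links word 9 to a gap after word 10.)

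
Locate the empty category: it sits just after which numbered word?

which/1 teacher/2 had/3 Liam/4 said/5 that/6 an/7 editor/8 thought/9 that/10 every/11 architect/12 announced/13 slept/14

The displaced element is "which teacher" (word 2).
It is linked across 3 clause boundaries (that → that → Ø).
It functions as the subject of "slept", so the gap sits immediately after word 13 ("announced").
Base order: Liam had said that an editor thought that every architect announced which teacher slept.

13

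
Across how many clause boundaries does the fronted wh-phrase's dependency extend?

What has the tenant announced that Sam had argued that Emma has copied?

"what" is extracted from the object of "copied".
Boundaries crossed, outermost first: [that], [that] — 2 in total.

2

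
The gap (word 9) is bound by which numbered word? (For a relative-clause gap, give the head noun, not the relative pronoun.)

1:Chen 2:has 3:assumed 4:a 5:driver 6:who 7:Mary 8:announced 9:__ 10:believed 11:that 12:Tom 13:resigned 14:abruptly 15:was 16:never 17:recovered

5

The gap at 9 is the subject of "believed", inside a relative clause.
The relative pronoun is "who" (word 6); it is bound by the head noun immediately before it.
Its filler is the head noun "driver", at word 5.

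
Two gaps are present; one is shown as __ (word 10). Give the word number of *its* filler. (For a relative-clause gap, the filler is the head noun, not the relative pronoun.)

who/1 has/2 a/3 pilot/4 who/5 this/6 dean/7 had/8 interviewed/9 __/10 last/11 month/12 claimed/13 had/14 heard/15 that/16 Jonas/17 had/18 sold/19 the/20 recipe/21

The marked gap is inside the relative clause, the direct object of "interviewed".
Its filler is the head noun "pilot" (via "who"), at word 4.
(The other dependency links word 1 to a gap after word 13.)

4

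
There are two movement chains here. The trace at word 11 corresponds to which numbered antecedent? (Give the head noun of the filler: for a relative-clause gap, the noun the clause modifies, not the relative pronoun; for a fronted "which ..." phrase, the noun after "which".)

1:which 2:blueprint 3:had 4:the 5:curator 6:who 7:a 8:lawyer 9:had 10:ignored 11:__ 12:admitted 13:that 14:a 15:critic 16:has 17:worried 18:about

5

The marked gap is inside the relative clause, the direct object of "ignored".
Its filler is the head noun "curator" (via "who"), at word 5.
(The other dependency links word 2 to a gap after word 18.)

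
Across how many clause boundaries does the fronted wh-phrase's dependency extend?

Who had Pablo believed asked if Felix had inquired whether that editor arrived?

"who" is extracted from the subject of "asked".
Boundaries crossed, outermost first: [Ø] — 1 in total.

1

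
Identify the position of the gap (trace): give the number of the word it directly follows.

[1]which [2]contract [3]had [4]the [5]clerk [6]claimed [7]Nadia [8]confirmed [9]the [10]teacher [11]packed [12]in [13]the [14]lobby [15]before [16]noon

11

The displaced element is "which contract" (word 2).
It is linked across 2 clause boundaries (Ø → Ø).
It functions as the direct object of "packed", so the gap sits immediately after word 11 ("packed").
Base order: The clerk had claimed Nadia confirmed the teacher packed which contract in the lobby before noon.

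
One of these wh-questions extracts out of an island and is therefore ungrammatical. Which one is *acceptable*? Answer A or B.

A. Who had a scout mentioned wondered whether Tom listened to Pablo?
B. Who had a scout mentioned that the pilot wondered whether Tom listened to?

A

In B, the wh-phrase is extracted from inside a wh-island (introduced by "whether"), which blocks movement.
In A, the extraction path crosses only that-complement boundaries, which are transparent.
So A is grammatical.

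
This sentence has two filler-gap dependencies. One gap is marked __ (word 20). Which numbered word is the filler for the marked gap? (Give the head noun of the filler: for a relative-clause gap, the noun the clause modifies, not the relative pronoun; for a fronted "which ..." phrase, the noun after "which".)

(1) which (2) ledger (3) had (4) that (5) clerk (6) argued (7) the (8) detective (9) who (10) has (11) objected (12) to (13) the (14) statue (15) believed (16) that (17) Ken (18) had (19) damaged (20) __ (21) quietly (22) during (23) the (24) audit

The marked gap is the direct object of "damaged".
Its filler is the fronted wh-phrase "which ledger", at word 2.
(The other dependency links word 8 to a gap after word 9.)

2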